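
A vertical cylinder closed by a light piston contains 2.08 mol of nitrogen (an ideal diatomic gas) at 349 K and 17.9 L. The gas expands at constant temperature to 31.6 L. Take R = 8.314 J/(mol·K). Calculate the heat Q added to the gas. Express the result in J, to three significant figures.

Isothermal ⇒ ΔU = 0, so Q = W = nRT ln(V₂/V₁).
Q = (2.08)(8.314)(349) ln(31.6/17.9) = 6035 × 0.5684 = 3430 J.

Q ≈ 3430 J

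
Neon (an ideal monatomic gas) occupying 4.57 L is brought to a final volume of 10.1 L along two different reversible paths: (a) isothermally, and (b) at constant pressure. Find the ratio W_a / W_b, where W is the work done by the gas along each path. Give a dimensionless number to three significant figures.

Path (a) isothermal: W = P₁V₁ ln(V₂/V₁) → W_a/(P₁V₁) = 0.793.
Path (b) isobaric: W = P₁(V₂ − V₁) → W_b/(P₁V₁) = 1.21.
W_a / W_b = 0.793 / 1.21 = 0.6554.

W_a / W_b ≈ 0.655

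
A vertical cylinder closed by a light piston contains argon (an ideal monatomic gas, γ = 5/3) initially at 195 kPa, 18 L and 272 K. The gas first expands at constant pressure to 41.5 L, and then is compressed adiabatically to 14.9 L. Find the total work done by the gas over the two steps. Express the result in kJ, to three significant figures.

Step 1 (isobaric): W = PΔV = (195 kPa)(41.5 − 18 L) = 4582 J.
After step 1: P = 195 kPa, V = 41.5 L, T = 627.1 K.
Step 2 (adiabatic): W = (P₁V₁ − P₂V₂)/(γ−1) = (8092 − 16020)/0.667 = -11891 J.
W_total = 4582 − 11891 = -7308 J.

W_total ≈ -7.31 kJ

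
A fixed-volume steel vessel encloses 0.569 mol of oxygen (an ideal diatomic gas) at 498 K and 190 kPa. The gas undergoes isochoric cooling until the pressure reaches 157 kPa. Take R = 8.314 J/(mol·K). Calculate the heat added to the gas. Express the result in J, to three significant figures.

Q ≈ -1020 J

Constant volume ⇒ W = 0, so Q = ΔU = nCᵥΔT with Cᵥ = 5R/2 = 20.79 J/(mol·K).
At constant V, T₂/T₁ = P₂/P₁ ⇒ ΔT = T₁(P₂/P₁ − 1) = 498·(157/190 − 1) = -86.49 K.
ΔU = (0.569)(20.79)(-86.49) = -1023 J.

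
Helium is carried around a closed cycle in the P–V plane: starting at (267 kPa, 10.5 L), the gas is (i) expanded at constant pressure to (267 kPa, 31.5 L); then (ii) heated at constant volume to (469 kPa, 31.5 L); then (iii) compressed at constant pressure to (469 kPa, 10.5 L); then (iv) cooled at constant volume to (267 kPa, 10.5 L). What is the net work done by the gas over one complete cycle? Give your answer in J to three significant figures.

W_net ≈ -4240 J

Constant-volume legs do no work.
W(i) = (267)(31.5 − 10.5) = 5607 J; W(iii) = (469)(10.5 − 31.5) = -9849 J.
W_net = 5607 − 9849 = -4242 J (the counter-clockwise enclosed area).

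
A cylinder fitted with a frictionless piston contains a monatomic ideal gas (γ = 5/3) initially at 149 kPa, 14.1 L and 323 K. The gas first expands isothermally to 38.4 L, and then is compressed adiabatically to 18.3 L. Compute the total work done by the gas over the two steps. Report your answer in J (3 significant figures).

Step 1 (isothermal): W = P₁V₁ ln(V₂/V₁) = (2101) ln(38.4/14.1) = 2105 J.
After step 1: P = 54.71 kPa, V = 38.4 L, T = 323 K.
Step 2 (adiabatic): W = (P₁V₁ − P₂V₂)/(γ−1) = (2101 − 3443)/0.667 = -2014 J.
W_total = 2105 − 2014 = 91.05 J.

W_total ≈ 91.0 J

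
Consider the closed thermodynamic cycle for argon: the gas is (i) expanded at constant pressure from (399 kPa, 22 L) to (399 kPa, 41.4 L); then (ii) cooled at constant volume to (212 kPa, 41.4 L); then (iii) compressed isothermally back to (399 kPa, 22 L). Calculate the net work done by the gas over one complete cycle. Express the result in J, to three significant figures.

Leg (i): W = PΔV = (399)(41.4 − 22) = 7741 J.
Leg (ii): W = 0.
Leg (iii): W = PᵢVᵢ ln(V_f/Vᵢ) = (8777) ln(22/41.4) = -5549 J.
W_net = 7741 − 5549 = 2192 J.

W_net ≈ 2190 J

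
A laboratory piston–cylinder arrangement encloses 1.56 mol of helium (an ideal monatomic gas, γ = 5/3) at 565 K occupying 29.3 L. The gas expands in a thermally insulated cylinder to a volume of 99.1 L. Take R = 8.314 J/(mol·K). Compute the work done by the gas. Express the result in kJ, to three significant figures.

W ≈ 6.11 kJ

Adiabatic: TV^(γ−1) = const with γ = 5/3.
T₂ = T₁ (V₁/V₂)^(γ−1) = 565 × (29.3/99.1)^0.667 = 565 × 0.4438 = 250.8 K.
W_by = nCᵥ(T₁ − T₂) = (1.56)(12.47)(565 − 250.8) = 6114 J.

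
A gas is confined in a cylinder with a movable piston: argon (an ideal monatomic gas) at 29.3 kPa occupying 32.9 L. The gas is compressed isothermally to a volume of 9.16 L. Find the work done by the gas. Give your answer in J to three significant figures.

W ≈ -1230 J

Isothermal: W = nRT ln(V₂/V₁) = P₁V₁ ln(V₂/V₁).
P₁V₁ = (29.3 kPa)(32.9 L) = 964 J.
W = 964 × ln(9.16/32.9) = 964 × -1.279
W_by_gas = -1233 J.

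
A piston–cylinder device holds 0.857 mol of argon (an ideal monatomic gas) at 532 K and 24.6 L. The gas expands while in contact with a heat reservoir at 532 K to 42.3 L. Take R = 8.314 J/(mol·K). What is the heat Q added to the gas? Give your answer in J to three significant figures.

Isothermal ⇒ ΔU = 0, so Q = W = nRT ln(V₂/V₁).
Q = (0.857)(8.314)(532) ln(42.3/24.6) = 3791 × 0.542 = 2055 J.

Q ≈ 2050 J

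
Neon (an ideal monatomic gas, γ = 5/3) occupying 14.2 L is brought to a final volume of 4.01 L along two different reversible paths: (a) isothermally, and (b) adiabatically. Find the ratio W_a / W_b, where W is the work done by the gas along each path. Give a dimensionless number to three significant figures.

W_a / W_b ≈ 0.637

Path (a) isothermal: W = P₁V₁ ln(V₂/V₁) → W_a/(P₁V₁) = -1.264.
Path (b) adiabatic: W = P₁V₁(1 − (V₁/V₂)^(γ−1))/(γ−1) → W_b/(P₁V₁) = -1.985.
W_a / W_b = -1.264 / -1.985 = 0.637.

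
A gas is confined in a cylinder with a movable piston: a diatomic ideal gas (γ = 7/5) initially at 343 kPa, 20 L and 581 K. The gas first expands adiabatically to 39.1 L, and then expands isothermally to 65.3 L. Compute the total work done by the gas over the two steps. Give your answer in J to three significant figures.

W_total ≈ 6720 J

Step 1 (adiabatic): W = (P₁V₁ − P₂V₂)/(γ−1) = (6860 − 5246)/0.4 = 4034 J.
After step 1: P = 134.2 kPa, V = 39.1 L, T = 444.3 K.
Step 2 (isothermal): W = P₁V₁ ln(V₂/V₁) = (5246) ln(65.3/39.1) = 2691 J.
W_total = 4034 + 2691 = 6725 J.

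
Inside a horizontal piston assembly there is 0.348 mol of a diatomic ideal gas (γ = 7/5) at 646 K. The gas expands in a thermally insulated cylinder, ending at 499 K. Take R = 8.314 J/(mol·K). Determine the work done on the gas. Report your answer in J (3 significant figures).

W ≈ -1060 J

Adiabatic ⇒ Q = 0, so W_by = −ΔU = nCᵥ(T₁ − T₂).
Cᵥ = 5R/2 = 20.79 J/(mol·K).
W = (0.348)(20.79)(646 − 499) = 1063 J.
Work on gas = −W_by = -1063 J.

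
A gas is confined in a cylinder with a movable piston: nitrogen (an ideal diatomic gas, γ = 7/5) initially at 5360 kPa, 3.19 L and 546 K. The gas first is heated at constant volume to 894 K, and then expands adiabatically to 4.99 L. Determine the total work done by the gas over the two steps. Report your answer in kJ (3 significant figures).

W_total ≈ 11.5 kJ

Step 1 (isochoric): W = 0 (constant volume).
After step 1: P = 8776 kPa (V unchanged).
Step 2 (adiabatic): W = (P₁V₁ − P₂V₂)/(γ−1) = (27996 − 23409)/0.4 = 11469 J.
W_total = 0 + 11469 = 11469 J.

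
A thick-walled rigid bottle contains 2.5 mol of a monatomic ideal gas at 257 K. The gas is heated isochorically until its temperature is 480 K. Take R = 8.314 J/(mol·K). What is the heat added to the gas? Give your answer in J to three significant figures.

Q ≈ 6950 J

Constant volume ⇒ W = 0, so Q = ΔU = nCᵥΔT with Cᵥ = 3R/2 = 12.47 J/(mol·K).
ΔU = (2.5)(12.47)(480 − 257) = 6953 J.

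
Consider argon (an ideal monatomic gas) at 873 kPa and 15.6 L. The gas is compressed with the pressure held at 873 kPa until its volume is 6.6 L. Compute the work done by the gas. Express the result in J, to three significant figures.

W ≈ -7860 J

Isobaric: W = P ΔV.
W = (873 kPa)(6.6 − 15.6 L) = (873)(-9) = -7857 J.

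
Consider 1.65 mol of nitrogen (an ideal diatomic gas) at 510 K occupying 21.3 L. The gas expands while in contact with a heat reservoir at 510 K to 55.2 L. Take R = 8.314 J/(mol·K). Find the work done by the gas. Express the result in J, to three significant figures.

W ≈ 6660 J

Isothermal: W = nRT ln(V₂/V₁).
W = (1.65)(8.314)(510) × ln(55.2/21.3)
  = 6996 × 0.9523
W_by_gas = 6662 J.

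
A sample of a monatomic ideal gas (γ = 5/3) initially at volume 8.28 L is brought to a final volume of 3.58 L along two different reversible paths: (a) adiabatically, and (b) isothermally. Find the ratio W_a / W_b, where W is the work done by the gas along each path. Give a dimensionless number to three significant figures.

Path (a) adiabatic: W = P₁V₁(1 − (V₁/V₂)^(γ−1))/(γ−1) → W_a/(P₁V₁) = -1.123.
Path (b) isothermal: W = P₁V₁ ln(V₂/V₁) → W_b/(P₁V₁) = -0.8385.
W_a / W_b = -1.123 / -0.8385 = 1.34.

W_a / W_b ≈ 1.34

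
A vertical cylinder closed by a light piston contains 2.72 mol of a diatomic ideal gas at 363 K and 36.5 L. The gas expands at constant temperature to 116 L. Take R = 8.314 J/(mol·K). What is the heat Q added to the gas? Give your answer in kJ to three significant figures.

Q ≈ 9.49 kJ

Isothermal ⇒ ΔU = 0, so Q = W = nRT ln(V₂/V₁).
Q = (2.72)(8.314)(363) ln(116/36.5) = 8209 × 1.156 = 9492 J.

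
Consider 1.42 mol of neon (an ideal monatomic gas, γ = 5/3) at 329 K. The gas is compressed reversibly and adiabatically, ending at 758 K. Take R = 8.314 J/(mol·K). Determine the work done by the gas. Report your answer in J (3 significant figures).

Adiabatic ⇒ Q = 0, so W_by = −ΔU = nCᵥ(T₁ − T₂).
Cᵥ = 3R/2 = 12.47 J/(mol·K).
W = (1.42)(12.47)(329 − 758) = -7597 J.

W ≈ -7600 J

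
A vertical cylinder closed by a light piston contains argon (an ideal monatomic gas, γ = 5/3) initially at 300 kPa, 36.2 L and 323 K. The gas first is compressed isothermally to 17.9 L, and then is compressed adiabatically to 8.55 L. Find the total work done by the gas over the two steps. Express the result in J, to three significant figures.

W_total ≈ -18000 J

Step 1 (isothermal): W = P₁V₁ ln(V₂/V₁) = (10860) ln(17.9/36.2) = -7648 J.
After step 1: P = 606.7 kPa, V = 17.9 L, T = 323 K.
Step 2 (adiabatic): W = (P₁V₁ − P₂V₂)/(γ−1) = (10860 − 17773)/0.667 = -10369 J.
W_total = -7648 − 10369 = -18017 J.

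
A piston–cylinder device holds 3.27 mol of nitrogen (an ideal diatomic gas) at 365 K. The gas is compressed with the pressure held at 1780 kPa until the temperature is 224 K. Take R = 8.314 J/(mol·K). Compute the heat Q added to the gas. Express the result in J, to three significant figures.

Q ≈ -13400 J

Isobaric: W = nRΔT = (3.27)(8.314)(-141) = -3833 J.
ΔU = nCᵥΔT with Cᵥ = 5R/2: ΔU = (3.27)(20.79)(-141) = -9583 J.
Q = ΔU + W = -9583 − 3833 = -13417 J.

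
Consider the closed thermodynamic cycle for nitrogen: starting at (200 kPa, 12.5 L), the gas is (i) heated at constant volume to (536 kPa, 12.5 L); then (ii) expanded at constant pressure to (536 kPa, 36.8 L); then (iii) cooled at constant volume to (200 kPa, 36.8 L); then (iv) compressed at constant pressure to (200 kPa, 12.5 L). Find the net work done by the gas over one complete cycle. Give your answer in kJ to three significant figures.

W_net ≈ 8.16 kJ

Constant-volume legs do no work.
W(ii) = (536)(36.8 − 12.5) = 13025 J; W(iv) = (200)(12.5 − 36.8) = -4860 J.
W_net = 13025 − 4860 = 8165 J (the clockwise enclosed area).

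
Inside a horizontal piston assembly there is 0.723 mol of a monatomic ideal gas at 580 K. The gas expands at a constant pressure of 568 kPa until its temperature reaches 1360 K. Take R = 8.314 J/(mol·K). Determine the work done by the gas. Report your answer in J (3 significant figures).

W ≈ 4690 J

Isobaric: W = P ΔV = nR ΔT.
W = (0.723)(8.314)(1360 − 580) = 4689 J.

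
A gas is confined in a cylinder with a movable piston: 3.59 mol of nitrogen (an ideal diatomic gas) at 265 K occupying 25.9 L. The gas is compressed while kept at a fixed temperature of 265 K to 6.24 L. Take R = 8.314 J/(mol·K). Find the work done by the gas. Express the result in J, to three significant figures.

Isothermal: W = nRT ln(V₂/V₁).
W = (3.59)(8.314)(265) × ln(6.24/25.9)
  = 7910 × -1.423
W_by_gas = -11257 J.

W ≈ -11300 J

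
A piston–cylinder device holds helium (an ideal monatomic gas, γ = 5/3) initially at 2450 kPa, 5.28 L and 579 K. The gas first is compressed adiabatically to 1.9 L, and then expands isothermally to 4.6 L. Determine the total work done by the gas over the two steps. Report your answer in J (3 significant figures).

Step 1 (adiabatic): W = (P₁V₁ − P₂V₂)/(γ−1) = (12936 − 25569)/0.667 = -18950 J.
After step 1: P = 13458 kPa, V = 1.9 L, T = 1144 K.
Step 2 (isothermal): W = P₁V₁ ln(V₂/V₁) = (25569) ln(4.6/1.9) = 22609 J.
W_total = -18950 + 22609 = 3658 J.

W_total ≈ 3660 J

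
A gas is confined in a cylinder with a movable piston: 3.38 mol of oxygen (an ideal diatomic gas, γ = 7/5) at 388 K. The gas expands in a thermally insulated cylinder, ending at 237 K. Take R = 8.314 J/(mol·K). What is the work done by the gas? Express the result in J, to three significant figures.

W ≈ 10600 J

Adiabatic ⇒ Q = 0, so W_by = −ΔU = nCᵥ(T₁ − T₂).
Cᵥ = 5R/2 = 20.79 J/(mol·K).
W = (3.38)(20.79)(388 − 237) = 10608 J.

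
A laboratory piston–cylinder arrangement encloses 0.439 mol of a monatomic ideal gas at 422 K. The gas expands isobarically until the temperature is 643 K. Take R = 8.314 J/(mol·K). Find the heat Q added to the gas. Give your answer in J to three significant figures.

Q ≈ 2020 J

Isobaric: W = nRΔT = (0.439)(8.314)(221) = 806.6 J.
ΔU = nCᵥΔT with Cᵥ = 3R/2: ΔU = (0.439)(12.47)(221) = 1210 J.
Q = ΔU + W = 1210 + 806.6 = 2017 J.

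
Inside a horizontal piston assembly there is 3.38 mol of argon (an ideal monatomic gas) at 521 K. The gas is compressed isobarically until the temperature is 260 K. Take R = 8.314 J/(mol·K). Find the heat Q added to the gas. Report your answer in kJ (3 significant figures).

Q ≈ -18.3 kJ

Isobaric: W = nRΔT = (3.38)(8.314)(-261) = -7334 J.
ΔU = nCᵥΔT with Cᵥ = 3R/2: ΔU = (3.38)(12.47)(-261) = -11002 J.
Q = ΔU + W = -11002 − 7334 = -18336 J.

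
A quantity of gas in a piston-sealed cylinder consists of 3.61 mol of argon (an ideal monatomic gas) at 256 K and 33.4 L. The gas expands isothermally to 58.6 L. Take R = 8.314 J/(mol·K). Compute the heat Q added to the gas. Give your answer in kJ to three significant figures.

Q ≈ 4.32 kJ

Isothermal ⇒ ΔU = 0, so Q = W = nRT ln(V₂/V₁).
Q = (3.61)(8.314)(256) ln(58.6/33.4) = 7683 × 0.5622 = 4319 J.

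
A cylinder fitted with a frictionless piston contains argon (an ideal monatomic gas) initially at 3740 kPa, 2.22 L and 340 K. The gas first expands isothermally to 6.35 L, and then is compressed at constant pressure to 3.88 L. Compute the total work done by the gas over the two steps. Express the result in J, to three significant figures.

W_total ≈ 5500 J

Step 1 (isothermal): W = P₁V₁ ln(V₂/V₁) = (8303) ln(6.35/2.22) = 8726 J.
After step 1: P = 1308 kPa, V = 6.35 L, T = 340 K.
Step 2 (isobaric): W = PΔV = (1308 kPa)(3.88 − 6.35 L) = -3230 J.
W_total = 8726 − 3230 = 5496 J.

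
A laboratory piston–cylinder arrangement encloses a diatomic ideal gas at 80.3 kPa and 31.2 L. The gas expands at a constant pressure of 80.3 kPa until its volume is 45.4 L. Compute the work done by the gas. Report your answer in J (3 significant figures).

W ≈ 1140 J

Isobaric: W = P ΔV.
W = (80.3 kPa)(45.4 − 31.2 L) = (80.3)(14.2) = 1140 J.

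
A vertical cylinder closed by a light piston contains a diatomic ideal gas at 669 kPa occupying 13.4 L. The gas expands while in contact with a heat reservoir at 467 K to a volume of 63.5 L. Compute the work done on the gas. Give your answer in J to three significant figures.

Isothermal: W = nRT ln(V₂/V₁) = P₁V₁ ln(V₂/V₁).
P₁V₁ = (669 kPa)(13.4 L) = 8965 J.
W = 8965 × ln(63.5/13.4) = 8965 × 1.556
W_by_gas = 13947 J; work on gas = −W_by = -13947 J.

W ≈ -13900 J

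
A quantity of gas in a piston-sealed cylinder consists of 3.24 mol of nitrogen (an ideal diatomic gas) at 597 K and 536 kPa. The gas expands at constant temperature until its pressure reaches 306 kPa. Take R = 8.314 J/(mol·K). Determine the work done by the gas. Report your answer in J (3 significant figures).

W ≈ 9010 J

Isothermal process: W = nRT ln(V₂/V₁) = nRT ln(P₁/P₂).
W = (3.24)(8.314)(597) × ln(536/306)
  = 16082 × ln(1.752) = 16082 × 0.5605
W_by_gas = 9015 J.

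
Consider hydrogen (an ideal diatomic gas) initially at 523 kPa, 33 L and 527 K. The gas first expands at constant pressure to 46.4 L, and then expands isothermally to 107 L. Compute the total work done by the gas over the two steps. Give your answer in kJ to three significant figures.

W_total ≈ 27.3 kJ

Step 1 (isobaric): W = PΔV = (523 kPa)(46.4 − 33 L) = 7008 J.
After step 1: P = 523 kPa, V = 46.4 L, T = 741 K.
Step 2 (isothermal): W = P₁V₁ ln(V₂/V₁) = (24267) ln(107/46.4) = 20276 J.
W_total = 7008 + 20276 = 27284 J.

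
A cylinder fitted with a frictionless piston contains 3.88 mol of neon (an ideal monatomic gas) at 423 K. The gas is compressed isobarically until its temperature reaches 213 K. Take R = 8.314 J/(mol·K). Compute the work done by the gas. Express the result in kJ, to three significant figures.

Isobaric: W = P ΔV = nR ΔT.
W = (3.88)(8.314)(213 − 423) = -6774 J.

W ≈ -6.77 kJ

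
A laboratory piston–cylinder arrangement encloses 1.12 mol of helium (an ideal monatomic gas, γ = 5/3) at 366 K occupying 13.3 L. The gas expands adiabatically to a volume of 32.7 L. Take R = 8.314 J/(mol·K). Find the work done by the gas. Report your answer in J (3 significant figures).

Adiabatic: TV^(γ−1) = const with γ = 5/3.
T₂ = T₁ (V₁/V₂)^(γ−1) = 366 × (13.3/32.7)^0.667 = 366 × 0.549 = 200.9 K.
W_by = nCᵥ(T₁ − T₂) = (1.12)(12.47)(366 − 200.9) = 2306 J.

W ≈ 2310 J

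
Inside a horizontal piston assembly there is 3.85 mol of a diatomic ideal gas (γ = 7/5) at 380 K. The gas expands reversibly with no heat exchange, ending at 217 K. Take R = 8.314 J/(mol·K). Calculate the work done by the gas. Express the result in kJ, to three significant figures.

Adiabatic ⇒ Q = 0, so W_by = −ΔU = nCᵥ(T₁ − T₂).
Cᵥ = 5R/2 = 20.79 J/(mol·K).
W = (3.85)(20.79)(380 − 217) = 13044 J.

W ≈ 13.0 kJ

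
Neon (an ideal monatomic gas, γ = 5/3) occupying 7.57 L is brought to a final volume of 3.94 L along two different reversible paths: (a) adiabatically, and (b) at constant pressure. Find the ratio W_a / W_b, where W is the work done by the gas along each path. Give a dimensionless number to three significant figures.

W_a / W_b ≈ 1.71

Path (a) adiabatic: W = P₁V₁(1 − (V₁/V₂)^(γ−1))/(γ−1) → W_a/(P₁V₁) = -0.8182.
Path (b) isobaric: W = P₁(V₂ − V₁) → W_b/(P₁V₁) = -0.4795.
W_a / W_b = -0.8182 / -0.4795 = 1.706.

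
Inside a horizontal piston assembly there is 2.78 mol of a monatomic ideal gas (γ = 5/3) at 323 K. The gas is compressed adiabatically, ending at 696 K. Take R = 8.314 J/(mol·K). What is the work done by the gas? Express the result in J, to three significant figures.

Adiabatic ⇒ Q = 0, so W_by = −ΔU = nCᵥ(T₁ − T₂).
Cᵥ = 3R/2 = 12.47 J/(mol·K).
W = (2.78)(12.47)(323 − 696) = -12932 J.

W ≈ -12900 J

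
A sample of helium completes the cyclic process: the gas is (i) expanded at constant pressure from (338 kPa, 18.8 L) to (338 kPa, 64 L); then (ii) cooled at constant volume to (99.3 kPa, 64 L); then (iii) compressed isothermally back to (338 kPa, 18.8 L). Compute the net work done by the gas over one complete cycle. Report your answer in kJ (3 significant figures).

W_net ≈ 7.49 kJ

Leg (i): W = PΔV = (338)(64 − 18.8) = 15278 J.
Leg (ii): W = 0.
Leg (iii): W = PᵢVᵢ ln(V_f/Vᵢ) = (6355) ln(18.8/64) = -7785 J.
W_net = 15278 − 7785 = 7492 J.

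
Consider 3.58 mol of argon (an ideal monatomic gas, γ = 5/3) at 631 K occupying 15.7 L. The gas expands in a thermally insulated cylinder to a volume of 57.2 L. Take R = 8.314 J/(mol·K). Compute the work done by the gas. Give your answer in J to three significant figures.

Adiabatic: TV^(γ−1) = const with γ = 5/3.
T₂ = T₁ (V₁/V₂)^(γ−1) = 631 × (15.7/57.2)^0.667 = 631 × 0.4223 = 266.5 K.
W_by = nCᵥ(T₁ − T₂) = (3.58)(12.47)(631 − 266.5) = 16273 J.

W ≈ 16300 J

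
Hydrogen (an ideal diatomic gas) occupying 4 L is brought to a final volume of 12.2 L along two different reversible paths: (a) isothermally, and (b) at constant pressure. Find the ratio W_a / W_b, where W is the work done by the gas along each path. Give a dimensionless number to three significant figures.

W_a / W_b ≈ 0.544

Path (a) isothermal: W = P₁V₁ ln(V₂/V₁) → W_a/(P₁V₁) = 1.115.
Path (b) isobaric: W = P₁(V₂ − V₁) → W_b/(P₁V₁) = 2.05.
W_a / W_b = 1.115 / 2.05 = 0.544.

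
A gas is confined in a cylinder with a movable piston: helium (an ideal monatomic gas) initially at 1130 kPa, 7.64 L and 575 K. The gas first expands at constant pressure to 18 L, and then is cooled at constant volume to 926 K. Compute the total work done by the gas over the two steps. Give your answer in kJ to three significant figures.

W_total ≈ 11.7 kJ

Step 1 (isobaric): W = PΔV = (1130 kPa)(18 − 7.64 L) = 11707 J.
Step 2 (isochoric): W = 0 (constant volume).
W_total = 11707 + 0 = 11707 J.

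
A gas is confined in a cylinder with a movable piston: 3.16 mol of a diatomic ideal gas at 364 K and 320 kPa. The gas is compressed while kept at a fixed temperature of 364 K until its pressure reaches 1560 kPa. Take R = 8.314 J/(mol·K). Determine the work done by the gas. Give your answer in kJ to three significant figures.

Isothermal process: W = nRT ln(V₂/V₁) = nRT ln(P₁/P₂).
W = (3.16)(8.314)(364) × ln(320/1560)
  = 9563 × ln(0.2051) = 9563 × -1.584
W_by_gas = -15149 J.

W ≈ -15.1 kJ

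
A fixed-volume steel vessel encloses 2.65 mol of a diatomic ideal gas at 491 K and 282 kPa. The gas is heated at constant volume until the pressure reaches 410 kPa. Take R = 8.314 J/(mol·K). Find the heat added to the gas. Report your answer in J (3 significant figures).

Constant volume ⇒ W = 0, so Q = ΔU = nCᵥΔT with Cᵥ = 5R/2 = 20.79 J/(mol·K).
At constant V, T₂/T₁ = P₂/P₁ ⇒ ΔT = T₁(P₂/P₁ − 1) = 491·(410/282 − 1) = 222.9 K.
ΔU = (2.65)(20.79)(222.9) = 12275 J.

Q ≈ 12300 J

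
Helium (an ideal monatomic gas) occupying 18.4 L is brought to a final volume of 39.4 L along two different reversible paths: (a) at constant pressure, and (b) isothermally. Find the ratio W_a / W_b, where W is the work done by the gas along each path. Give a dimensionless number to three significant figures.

W_a / W_b ≈ 1.50

Path (a) isobaric: W = P₁(V₂ − V₁) → W_a/(P₁V₁) = 1.141.
Path (b) isothermal: W = P₁V₁ ln(V₂/V₁) → W_b/(P₁V₁) = 0.7614.
W_a / W_b = 1.141 / 0.7614 = 1.499.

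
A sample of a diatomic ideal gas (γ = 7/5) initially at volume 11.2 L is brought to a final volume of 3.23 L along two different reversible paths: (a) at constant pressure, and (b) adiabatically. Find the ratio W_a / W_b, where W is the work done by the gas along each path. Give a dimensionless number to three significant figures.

Path (a) isobaric: W = P₁(V₂ − V₁) → W_a/(P₁V₁) = -0.7116.
Path (b) adiabatic: W = P₁V₁(1 − (V₁/V₂)^(γ−1))/(γ−1) → W_b/(P₁V₁) = -1.611.
W_a / W_b = -0.7116 / -1.611 = 0.4417.

W_a / W_b ≈ 0.442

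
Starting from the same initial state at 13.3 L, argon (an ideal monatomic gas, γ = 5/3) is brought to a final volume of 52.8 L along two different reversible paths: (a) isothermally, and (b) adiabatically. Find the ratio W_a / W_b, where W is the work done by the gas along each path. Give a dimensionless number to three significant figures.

W_a / W_b ≈ 1.53

Path (a) isothermal: W = P₁V₁ ln(V₂/V₁) → W_a/(P₁V₁) = 1.379.
Path (b) adiabatic: W = P₁V₁(1 − (V₁/V₂)^(γ−1))/(γ−1) → W_b/(P₁V₁) = 0.9017.
W_a / W_b = 1.379 / 0.9017 = 1.529.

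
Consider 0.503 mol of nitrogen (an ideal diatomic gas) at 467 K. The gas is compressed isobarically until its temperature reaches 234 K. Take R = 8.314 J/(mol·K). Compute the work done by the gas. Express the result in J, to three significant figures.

W ≈ -974 J

Isobaric: W = P ΔV = nR ΔT.
W = (0.503)(8.314)(234 − 467) = -974.4 J.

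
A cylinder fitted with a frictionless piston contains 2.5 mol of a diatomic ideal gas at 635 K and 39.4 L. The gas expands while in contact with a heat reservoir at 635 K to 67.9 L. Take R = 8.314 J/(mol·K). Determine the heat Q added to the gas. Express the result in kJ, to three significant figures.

Isothermal ⇒ ΔU = 0, so Q = W = nRT ln(V₂/V₁).
Q = (2.5)(8.314)(635) ln(67.9/39.4) = 13198 × 0.5443 = 7184 J.

Q ≈ 7.18 kJ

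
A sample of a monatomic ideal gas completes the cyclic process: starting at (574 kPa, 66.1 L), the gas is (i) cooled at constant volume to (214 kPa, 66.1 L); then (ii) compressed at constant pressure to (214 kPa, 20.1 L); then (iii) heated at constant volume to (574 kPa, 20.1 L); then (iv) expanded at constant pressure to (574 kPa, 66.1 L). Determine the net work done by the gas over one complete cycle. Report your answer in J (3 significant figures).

Constant-volume legs do no work.
W(ii) = (214)(20.1 − 66.1) = -9844 J; W(iv) = (574)(66.1 − 20.1) = 26404 J.
W_net = -9844 + 26404 = 16560 J (the clockwise enclosed area).

W_net ≈ 16600 J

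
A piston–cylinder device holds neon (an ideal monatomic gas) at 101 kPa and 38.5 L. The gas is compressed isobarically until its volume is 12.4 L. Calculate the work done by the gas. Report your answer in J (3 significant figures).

Isobaric: W = P ΔV.
W = (101 kPa)(12.4 − 38.5 L) = (101)(-26.1) = -2636 J.

W ≈ -2640 J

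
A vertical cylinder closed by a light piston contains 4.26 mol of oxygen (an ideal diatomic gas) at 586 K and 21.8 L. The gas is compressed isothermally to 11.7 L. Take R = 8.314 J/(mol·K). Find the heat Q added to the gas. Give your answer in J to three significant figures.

Q ≈ -12900 J

Isothermal ⇒ ΔU = 0, so Q = W = nRT ln(V₂/V₁).
Q = (4.26)(8.314)(586) ln(11.7/21.8) = 20755 × -0.6223 = -12916 J.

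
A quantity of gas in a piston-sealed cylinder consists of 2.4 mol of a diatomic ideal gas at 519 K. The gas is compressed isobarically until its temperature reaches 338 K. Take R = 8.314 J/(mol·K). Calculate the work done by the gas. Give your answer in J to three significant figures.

W ≈ -3610 J

Isobaric: W = P ΔV = nR ΔT.
W = (2.4)(8.314)(338 − 519) = -3612 J.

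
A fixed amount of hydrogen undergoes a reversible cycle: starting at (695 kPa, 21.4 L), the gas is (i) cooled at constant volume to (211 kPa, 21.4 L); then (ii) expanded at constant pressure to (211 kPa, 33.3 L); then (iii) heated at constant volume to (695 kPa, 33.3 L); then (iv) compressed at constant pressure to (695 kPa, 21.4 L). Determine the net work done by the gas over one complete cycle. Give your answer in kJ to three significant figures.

W_net ≈ -5.76 kJ

Constant-volume legs do no work.
W(ii) = (211)(33.3 − 21.4) = 2511 J; W(iv) = (695)(21.4 − 33.3) = -8270 J.
W_net = 2511 − 8270 = -5760 J (the counter-clockwise enclosed area).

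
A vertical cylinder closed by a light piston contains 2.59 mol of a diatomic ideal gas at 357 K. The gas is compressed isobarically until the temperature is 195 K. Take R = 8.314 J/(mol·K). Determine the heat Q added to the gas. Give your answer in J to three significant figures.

Isobaric: W = nRΔT = (2.59)(8.314)(-162) = -3488 J.
ΔU = nCᵥΔT with Cᵥ = 5R/2: ΔU = (2.59)(20.79)(-162) = -8721 J.
Q = ΔU + W = -8721 − 3488 = -12209 J.

Q ≈ -12200 J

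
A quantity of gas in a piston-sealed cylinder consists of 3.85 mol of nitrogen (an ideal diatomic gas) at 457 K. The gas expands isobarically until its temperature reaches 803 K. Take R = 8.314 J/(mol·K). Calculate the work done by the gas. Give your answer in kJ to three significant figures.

W ≈ 11.1 kJ

Isobaric: W = P ΔV = nR ΔT.
W = (3.85)(8.314)(803 − 457) = 11075 J.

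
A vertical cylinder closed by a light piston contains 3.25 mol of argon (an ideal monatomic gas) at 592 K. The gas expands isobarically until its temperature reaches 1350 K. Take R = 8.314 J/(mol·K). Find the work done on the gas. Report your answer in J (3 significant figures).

Isobaric: W = P ΔV = nR ΔT.
W = (3.25)(8.314)(1350 − 592) = 20482 J.
Work on gas = −W_by = -20482 J.

W ≈ -20500 J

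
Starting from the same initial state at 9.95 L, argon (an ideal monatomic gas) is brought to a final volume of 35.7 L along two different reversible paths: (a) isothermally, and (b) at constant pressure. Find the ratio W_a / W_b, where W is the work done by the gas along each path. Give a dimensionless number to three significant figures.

W_a / W_b ≈ 0.494

Path (a) isothermal: W = P₁V₁ ln(V₂/V₁) → W_a/(P₁V₁) = 1.278.
Path (b) isobaric: W = P₁(V₂ − V₁) → W_b/(P₁V₁) = 2.588.
W_a / W_b = 1.278 / 2.588 = 0.4937.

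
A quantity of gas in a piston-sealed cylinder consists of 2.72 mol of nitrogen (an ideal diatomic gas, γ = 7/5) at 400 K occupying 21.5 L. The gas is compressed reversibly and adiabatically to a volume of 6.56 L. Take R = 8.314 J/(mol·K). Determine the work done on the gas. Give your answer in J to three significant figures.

W ≈ 13700 J

Adiabatic: TV^(γ−1) = const with γ = 7/5.
T₂ = T₁ (V₁/V₂)^(γ−1) = 400 × (21.5/6.56)^0.4 = 400 × 1.608 = 643.1 K.
W_by = nCᵥ(T₁ − T₂) = (2.72)(20.79)(400 − 643.1) = -13743 J.
Work on gas = −W_by = 13743 J.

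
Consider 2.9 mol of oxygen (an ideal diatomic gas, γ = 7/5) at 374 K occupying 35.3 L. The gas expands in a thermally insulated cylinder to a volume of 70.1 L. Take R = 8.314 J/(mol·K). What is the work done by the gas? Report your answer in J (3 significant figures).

Adiabatic: TV^(γ−1) = const with γ = 7/5.
T₂ = T₁ (V₁/V₂)^(γ−1) = 374 × (35.3/70.1)^0.4 = 374 × 0.76 = 284.2 K.
W_by = nCᵥ(T₁ − T₂) = (2.9)(20.79)(374 − 284.2) = 5410 J.

W ≈ 5410 J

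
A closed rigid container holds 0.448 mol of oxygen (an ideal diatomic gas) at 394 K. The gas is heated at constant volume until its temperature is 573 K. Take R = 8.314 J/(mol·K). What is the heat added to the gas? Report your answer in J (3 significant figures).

Q ≈ 1670 J

Constant volume ⇒ W = 0, so Q = ΔU = nCᵥΔT with Cᵥ = 5R/2 = 20.79 J/(mol·K).
ΔU = (0.448)(20.79)(573 − 394) = 1667 J.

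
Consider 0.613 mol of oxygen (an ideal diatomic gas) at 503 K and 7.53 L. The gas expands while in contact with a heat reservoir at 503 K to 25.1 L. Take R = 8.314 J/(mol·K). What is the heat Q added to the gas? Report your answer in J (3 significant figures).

Q ≈ 3090 J

Isothermal ⇒ ΔU = 0, so Q = W = nRT ln(V₂/V₁).
Q = (0.613)(8.314)(503) ln(25.1/7.53) = 2564 × 1.204 = 3086 J.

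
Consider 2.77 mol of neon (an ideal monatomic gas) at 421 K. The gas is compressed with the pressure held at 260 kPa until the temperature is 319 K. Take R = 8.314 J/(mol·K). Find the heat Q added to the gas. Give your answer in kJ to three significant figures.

Isobaric: W = nRΔT = (2.77)(8.314)(-102) = -2349 J.
ΔU = nCᵥΔT with Cᵥ = 3R/2: ΔU = (2.77)(12.47)(-102) = -3524 J.
Q = ΔU + W = -3524 − 2349 = -5873 J.

Q ≈ -5.87 kJ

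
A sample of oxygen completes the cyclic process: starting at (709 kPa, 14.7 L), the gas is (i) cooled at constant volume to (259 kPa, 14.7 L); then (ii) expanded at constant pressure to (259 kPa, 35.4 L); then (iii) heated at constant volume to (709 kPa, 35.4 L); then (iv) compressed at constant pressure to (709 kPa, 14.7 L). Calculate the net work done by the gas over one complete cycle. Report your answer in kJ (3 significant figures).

W_net ≈ -9.32 kJ

Constant-volume legs do no work.
W(ii) = (259)(35.4 − 14.7) = 5361 J; W(iv) = (709)(14.7 − 35.4) = -14676 J.
W_net = 5361 − 14676 = -9315 J (the counter-clockwise enclosed area).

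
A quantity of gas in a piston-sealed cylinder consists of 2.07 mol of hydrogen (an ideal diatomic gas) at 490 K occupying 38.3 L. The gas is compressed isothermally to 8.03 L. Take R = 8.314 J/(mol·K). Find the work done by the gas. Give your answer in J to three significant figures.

Isothermal: W = nRT ln(V₂/V₁).
W = (2.07)(8.314)(490) × ln(8.03/38.3)
  = 8433 × -1.562
W_by_gas = -13174 J.

W ≈ -13200 J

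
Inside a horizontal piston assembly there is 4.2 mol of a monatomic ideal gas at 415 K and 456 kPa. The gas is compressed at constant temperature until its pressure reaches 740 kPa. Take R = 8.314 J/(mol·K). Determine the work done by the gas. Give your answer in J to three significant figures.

W ≈ -7020 J

Isothermal process: W = nRT ln(V₂/V₁) = nRT ln(P₁/P₂).
W = (4.2)(8.314)(415) × ln(456/740)
  = 14491 × ln(0.6162) = 14491 × -0.4842
W_by_gas = -7016 J.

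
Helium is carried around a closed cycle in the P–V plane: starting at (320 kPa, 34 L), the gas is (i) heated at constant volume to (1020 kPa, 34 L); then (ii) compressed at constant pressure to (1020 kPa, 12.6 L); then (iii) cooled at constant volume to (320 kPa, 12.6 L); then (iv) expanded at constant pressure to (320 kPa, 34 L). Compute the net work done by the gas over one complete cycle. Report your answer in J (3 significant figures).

W_net ≈ -15000 J

Constant-volume legs do no work.
W(ii) = (1020)(12.6 − 34) = -21828 J; W(iv) = (320)(34 − 12.6) = 6848 J.
W_net = -21828 + 6848 = -14980 J (the counter-clockwise enclosed area).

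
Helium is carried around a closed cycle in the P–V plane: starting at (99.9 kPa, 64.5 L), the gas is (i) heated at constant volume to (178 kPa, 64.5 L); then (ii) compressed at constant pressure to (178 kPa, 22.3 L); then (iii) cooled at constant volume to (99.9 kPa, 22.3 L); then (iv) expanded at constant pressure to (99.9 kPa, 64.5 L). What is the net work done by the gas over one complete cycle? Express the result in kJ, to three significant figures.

Constant-volume legs do no work.
W(ii) = (178)(22.3 − 64.5) = -7512 J; W(iv) = (99.9)(64.5 − 22.3) = 4216 J.
W_net = -7512 + 4216 = -3296 J (the counter-clockwise enclosed area).

W_net ≈ -3.30 kJ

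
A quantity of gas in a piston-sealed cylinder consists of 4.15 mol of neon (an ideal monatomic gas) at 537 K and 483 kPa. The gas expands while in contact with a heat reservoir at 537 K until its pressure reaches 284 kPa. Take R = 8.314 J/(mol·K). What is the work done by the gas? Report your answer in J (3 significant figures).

W ≈ 9840 J

Isothermal process: W = nRT ln(V₂/V₁) = nRT ln(P₁/P₂).
W = (4.15)(8.314)(537) × ln(483/284)
  = 18528 × ln(1.701) = 18528 × 0.531
W_by_gas = 9839 J.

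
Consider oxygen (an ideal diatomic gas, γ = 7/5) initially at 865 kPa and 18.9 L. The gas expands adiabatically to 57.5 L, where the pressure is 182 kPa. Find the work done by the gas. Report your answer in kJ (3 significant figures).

W ≈ 14.7 kJ

Adiabatic: W = (P₁V₁ − P₂V₂)/(γ − 1) with γ = 7/5.
P₁V₁ = 16348 J, P₂V₂ = 10465 J.
W = (16348 − 10465) / 0.4 = 14709 J.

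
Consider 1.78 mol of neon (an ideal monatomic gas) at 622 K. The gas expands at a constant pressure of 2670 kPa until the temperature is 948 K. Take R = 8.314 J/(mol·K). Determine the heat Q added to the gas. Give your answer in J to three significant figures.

Q ≈ 12100 J

Isobaric: W = nRΔT = (1.78)(8.314)(326) = 4824 J.
ΔU = nCᵥΔT with Cᵥ = 3R/2: ΔU = (1.78)(12.47)(326) = 7237 J.
Q = ΔU + W = 7237 + 4824 = 12061 J.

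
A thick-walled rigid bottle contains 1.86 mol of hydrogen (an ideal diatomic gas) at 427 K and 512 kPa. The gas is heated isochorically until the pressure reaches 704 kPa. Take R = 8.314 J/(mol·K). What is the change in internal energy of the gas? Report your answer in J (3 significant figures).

ΔU ≈ 6190 J

Constant volume ⇒ W = 0, so Q = ΔU = nCᵥΔT with Cᵥ = 5R/2 = 20.79 J/(mol·K).
At constant V, T₂/T₁ = P₂/P₁ ⇒ ΔT = T₁(P₂/P₁ − 1) = 427·(704/512 − 1) = 160.1 K.
ΔU = (1.86)(20.79)(160.1) = 6190 J.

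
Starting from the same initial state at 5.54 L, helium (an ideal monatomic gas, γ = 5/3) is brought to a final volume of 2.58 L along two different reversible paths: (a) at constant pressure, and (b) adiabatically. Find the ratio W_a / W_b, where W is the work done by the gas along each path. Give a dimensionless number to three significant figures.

Path (a) isobaric: W = P₁(V₂ − V₁) → W_a/(P₁V₁) = -0.5343.
Path (b) adiabatic: W = P₁V₁(1 − (V₁/V₂)^(γ−1))/(γ−1) → W_b/(P₁V₁) = -0.9966.
W_a / W_b = -0.5343 / -0.9966 = 0.5361.

W_a / W_b ≈ 0.536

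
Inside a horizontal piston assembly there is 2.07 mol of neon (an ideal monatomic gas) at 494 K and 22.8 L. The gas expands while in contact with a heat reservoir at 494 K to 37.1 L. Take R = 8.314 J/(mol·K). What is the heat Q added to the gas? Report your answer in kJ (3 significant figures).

Q ≈ 4.14 kJ

Isothermal ⇒ ΔU = 0, so Q = W = nRT ln(V₂/V₁).
Q = (2.07)(8.314)(494) ln(37.1/22.8) = 8502 × 0.4869 = 4139 J.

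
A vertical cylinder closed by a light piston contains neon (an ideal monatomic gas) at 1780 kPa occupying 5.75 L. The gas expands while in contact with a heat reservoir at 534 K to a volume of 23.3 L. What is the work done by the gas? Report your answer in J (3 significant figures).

Isothermal: W = nRT ln(V₂/V₁) = P₁V₁ ln(V₂/V₁).
P₁V₁ = (1780 kPa)(5.75 L) = 10235 J.
W = 10235 × ln(23.3/5.75) = 10235 × 1.399
W_by_gas = 14321 J.

W ≈ 14300 J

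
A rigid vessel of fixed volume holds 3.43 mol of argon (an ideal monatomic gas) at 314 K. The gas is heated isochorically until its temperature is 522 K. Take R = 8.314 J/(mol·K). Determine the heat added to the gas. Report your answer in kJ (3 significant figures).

Q ≈ 8.90 kJ

Constant volume ⇒ W = 0, so Q = ΔU = nCᵥΔT with Cᵥ = 3R/2 = 12.47 J/(mol·K).
ΔU = (3.43)(12.47)(522 − 314) = 8897 J.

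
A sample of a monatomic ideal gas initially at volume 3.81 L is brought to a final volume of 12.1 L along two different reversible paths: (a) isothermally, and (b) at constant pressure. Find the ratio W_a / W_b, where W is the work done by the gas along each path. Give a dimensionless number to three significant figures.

Path (a) isothermal: W = P₁V₁ ln(V₂/V₁) → W_a/(P₁V₁) = 1.156.
Path (b) isobaric: W = P₁(V₂ − V₁) → W_b/(P₁V₁) = 2.176.
W_a / W_b = 1.156 / 2.176 = 0.5311.

W_a / W_b ≈ 0.531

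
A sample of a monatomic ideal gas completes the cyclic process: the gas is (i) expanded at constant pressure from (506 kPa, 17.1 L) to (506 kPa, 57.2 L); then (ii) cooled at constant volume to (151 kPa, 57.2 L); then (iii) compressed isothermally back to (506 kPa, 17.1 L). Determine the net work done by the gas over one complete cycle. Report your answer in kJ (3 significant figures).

W_net ≈ 9.86 kJ

Leg (i): W = PΔV = (506)(57.2 − 17.1) = 20291 J.
Leg (ii): W = 0.
Leg (iii): W = PᵢVᵢ ln(V_f/Vᵢ) = (8637) ln(17.1/57.2) = -10429 J.
W_net = 20291 − 10429 = 9861 J.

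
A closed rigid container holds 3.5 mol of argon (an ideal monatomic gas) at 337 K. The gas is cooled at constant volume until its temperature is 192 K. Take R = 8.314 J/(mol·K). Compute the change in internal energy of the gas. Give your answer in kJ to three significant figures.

ΔU ≈ -6.33 kJ

Constant volume ⇒ W = 0, so Q = ΔU = nCᵥΔT with Cᵥ = 3R/2 = 12.47 J/(mol·K).
ΔU = (3.5)(12.47)(192 − 337) = -6329 J.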